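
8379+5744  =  14123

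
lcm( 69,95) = 6555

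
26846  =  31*866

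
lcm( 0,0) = 0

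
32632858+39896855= 72529713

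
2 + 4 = 6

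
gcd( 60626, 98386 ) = 2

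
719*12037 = 8654603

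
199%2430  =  199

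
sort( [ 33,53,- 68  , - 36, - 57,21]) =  [ - 68,-57, - 36,  21, 33, 53] 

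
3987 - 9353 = - 5366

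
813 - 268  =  545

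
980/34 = 490/17 =28.82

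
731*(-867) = - 633777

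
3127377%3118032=9345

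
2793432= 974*2868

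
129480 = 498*260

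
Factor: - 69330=- 2^1* 3^1*5^1*2311^1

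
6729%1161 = 924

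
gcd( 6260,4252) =4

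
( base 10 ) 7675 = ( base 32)7fr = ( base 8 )16773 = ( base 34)6LP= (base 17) 1998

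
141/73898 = 141/73898 =0.00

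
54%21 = 12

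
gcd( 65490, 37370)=370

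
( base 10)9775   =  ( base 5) 303100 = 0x262F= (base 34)8fh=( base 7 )40333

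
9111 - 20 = 9091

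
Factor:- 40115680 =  - 2^5*5^1*11^1*23^1*991^1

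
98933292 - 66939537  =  31993755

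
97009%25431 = 20716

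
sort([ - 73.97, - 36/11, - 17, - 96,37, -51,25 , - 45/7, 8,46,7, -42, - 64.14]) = [ - 96, - 73.97 , -64.14,-51 ,- 42, - 17, - 45/7, - 36/11, 7,  8 , 25,37,46]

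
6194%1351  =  790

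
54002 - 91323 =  - 37321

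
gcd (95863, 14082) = 1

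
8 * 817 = 6536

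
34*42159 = 1433406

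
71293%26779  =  17735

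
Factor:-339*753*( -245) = 62540415= 3^2*5^1* 7^2*113^1*251^1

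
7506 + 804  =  8310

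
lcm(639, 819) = 58149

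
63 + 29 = 92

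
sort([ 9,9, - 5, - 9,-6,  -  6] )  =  [  -  9, -6,-6, -5, 9, 9]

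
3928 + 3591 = 7519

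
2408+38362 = 40770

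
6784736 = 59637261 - 52852525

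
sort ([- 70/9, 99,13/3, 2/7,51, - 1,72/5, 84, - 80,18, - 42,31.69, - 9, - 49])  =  [-80, - 49,-42, - 9,-70/9, - 1,2/7,13/3, 72/5 , 18, 31.69, 51, 84,99 ]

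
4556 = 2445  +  2111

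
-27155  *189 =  - 5132295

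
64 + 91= 155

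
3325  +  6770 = 10095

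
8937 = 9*993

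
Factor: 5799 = 3^1 * 1933^1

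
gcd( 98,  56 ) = 14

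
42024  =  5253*8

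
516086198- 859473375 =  - 343387177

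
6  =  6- 0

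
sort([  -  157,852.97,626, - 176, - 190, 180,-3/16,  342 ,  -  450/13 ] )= [- 190 ,  -  176,  -  157 , - 450/13, - 3/16,180, 342, 626 , 852.97]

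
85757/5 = 17151 + 2/5 = 17151.40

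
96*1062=101952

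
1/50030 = 1/50030 = 0.00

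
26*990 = 25740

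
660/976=165/244  =  0.68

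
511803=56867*9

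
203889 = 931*219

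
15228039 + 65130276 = 80358315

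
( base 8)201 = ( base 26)4p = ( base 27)4L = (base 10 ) 129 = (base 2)10000001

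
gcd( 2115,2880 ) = 45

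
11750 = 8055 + 3695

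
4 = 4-0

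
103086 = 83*1242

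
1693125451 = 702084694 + 991040757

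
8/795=8/795 = 0.01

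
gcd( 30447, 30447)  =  30447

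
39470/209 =39470/209   =  188.85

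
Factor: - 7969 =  - 13^1 * 613^1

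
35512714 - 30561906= 4950808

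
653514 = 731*894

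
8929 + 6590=15519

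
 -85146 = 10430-95576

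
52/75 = 52/75 = 0.69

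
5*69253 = 346265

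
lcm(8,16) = 16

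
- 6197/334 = - 19 + 149/334 = -18.55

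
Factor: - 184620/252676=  - 255/349= - 3^1 * 5^1 * 17^1*349^ ( -1) 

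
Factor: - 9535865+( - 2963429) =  - 12499294 = - 2^1*6249647^1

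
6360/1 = 6360 = 6360.00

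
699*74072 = 51776328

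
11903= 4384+7519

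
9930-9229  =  701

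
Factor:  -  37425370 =  -  2^1*5^1*23^1*29^1 * 31^1 * 181^1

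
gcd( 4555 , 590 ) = 5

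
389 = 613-224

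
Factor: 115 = 5^1* 23^1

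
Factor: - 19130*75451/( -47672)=2^(- 2)*5^1*59^( - 1 )*101^( - 1)*197^1*383^1 * 1913^1=721688815/23836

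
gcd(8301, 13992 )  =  3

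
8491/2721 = 3+328/2721= 3.12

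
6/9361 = 6/9361 = 0.00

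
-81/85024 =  -1 + 84943/85024=- 0.00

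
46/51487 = 46/51487=0.00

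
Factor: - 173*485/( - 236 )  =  83905/236 = 2^(-2)*5^1*59^(-1)*97^1*173^1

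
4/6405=4/6405 = 0.00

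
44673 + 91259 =135932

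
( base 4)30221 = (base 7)2234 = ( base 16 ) 329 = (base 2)1100101001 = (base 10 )809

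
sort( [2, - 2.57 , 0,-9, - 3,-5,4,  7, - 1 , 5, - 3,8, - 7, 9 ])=[ - 9, - 7,- 5 , - 3, - 3, - 2.57, - 1,0, 2, 4, 5, 7, 8, 9]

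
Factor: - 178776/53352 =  - 3^( - 1) * 19^(  -  1)*191^1 = -  191/57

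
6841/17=6841/17  =  402.41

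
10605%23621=10605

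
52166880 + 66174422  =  118341302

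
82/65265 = 82/65265= 0.00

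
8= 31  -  23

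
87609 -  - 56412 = 144021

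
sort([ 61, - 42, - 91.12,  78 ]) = [ - 91.12, - 42,  61, 78 ]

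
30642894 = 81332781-50689887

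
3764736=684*5504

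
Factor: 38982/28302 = 73/53 = 53^( - 1)*73^1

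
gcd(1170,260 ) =130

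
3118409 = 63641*49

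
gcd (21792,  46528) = 32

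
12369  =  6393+5976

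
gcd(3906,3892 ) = 14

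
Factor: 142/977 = 2^1*71^1*977^(- 1)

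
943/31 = 30+13/31 = 30.42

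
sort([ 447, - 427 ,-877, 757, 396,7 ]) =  [ - 877 ,- 427, 7,396,447, 757] 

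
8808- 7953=855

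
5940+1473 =7413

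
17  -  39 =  - 22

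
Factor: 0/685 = 0= 0^1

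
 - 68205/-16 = 68205/16 = 4262.81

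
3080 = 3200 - 120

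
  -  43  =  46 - 89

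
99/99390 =33/33130 = 0.00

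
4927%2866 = 2061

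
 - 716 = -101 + - 615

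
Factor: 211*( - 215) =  - 45365= - 5^1*43^1 * 211^1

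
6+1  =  7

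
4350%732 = 690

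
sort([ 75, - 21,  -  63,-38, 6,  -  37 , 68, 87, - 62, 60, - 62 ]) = [ - 63 ,  -  62,  -  62, - 38, - 37, - 21, 6,60,68, 75, 87]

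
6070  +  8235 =14305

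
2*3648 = 7296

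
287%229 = 58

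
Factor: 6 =2^1*3^1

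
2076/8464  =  519/2116=   0.25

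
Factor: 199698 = 2^1* 3^1*83^1 * 401^1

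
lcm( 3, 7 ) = 21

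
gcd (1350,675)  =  675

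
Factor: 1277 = 1277^1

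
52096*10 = 520960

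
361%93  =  82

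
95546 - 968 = 94578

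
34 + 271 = 305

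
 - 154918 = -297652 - - 142734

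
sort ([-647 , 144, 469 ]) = [ - 647,144,  469 ] 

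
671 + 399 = 1070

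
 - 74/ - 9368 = 37/4684 = 0.01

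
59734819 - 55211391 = 4523428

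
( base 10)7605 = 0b1110110110101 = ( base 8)16665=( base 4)1312311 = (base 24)D4L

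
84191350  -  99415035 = - 15223685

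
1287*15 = 19305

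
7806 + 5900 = 13706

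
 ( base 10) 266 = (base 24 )b2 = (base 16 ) 10A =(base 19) E0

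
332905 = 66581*5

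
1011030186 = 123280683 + 887749503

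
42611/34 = 1253+9/34 = 1253.26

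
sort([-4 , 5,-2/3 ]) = [ - 4,-2/3, 5] 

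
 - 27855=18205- 46060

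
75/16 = 75/16=4.69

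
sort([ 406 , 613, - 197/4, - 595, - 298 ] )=[ - 595, - 298,-197/4, 406,613 ]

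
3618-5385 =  - 1767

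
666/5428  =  333/2714 =0.12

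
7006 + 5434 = 12440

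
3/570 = 1/190= 0.01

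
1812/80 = 453/20 =22.65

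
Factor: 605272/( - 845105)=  - 2^3*5^( - 1 )*173^( - 1)*977^( - 1)*75659^1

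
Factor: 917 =7^1*131^1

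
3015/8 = 3015/8 = 376.88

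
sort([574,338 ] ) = [338,574] 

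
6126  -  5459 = 667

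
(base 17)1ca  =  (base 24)KN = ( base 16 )1f7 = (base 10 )503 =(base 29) ha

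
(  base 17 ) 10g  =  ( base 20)F5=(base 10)305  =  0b100110001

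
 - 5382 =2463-7845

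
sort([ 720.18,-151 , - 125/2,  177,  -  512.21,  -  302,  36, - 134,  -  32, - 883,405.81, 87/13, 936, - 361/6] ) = [ - 883, - 512.21, - 302, - 151, - 134,  -  125/2, - 361/6, - 32,  87/13,36, 177, 405.81, 720.18,936 ] 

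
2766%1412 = 1354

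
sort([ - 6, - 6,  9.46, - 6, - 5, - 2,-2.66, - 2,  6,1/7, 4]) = [ - 6,  -  6,-6, - 5, - 2.66, -2, - 2,1/7, 4,6,9.46 ] 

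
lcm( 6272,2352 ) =18816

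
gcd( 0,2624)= 2624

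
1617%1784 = 1617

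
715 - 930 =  -215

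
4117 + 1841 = 5958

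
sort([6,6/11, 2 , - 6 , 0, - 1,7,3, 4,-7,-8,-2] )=[ - 8, - 7, - 6,-2 , - 1,0, 6/11, 2,3, 4, 6,7 ]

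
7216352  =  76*94952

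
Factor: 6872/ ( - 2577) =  - 2^3*3^( - 1)= - 8/3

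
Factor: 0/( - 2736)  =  0  =  0^1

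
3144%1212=720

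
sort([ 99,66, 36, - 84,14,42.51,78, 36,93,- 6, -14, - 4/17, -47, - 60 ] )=[ - 84, - 60,-47  , - 14, - 6,-4/17,14,36,36, 42.51 , 66,78,93,  99]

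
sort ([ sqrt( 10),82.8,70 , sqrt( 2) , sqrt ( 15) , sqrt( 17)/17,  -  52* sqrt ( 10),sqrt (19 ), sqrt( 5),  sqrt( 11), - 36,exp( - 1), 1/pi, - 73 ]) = [ - 52*sqrt( 10), - 73, - 36,sqrt( 17)/17,1/pi , exp( -1),sqrt(2), sqrt(5 ),sqrt( 10 ),sqrt( 11),sqrt( 15 ),sqrt( 19 ), 70,82.8] 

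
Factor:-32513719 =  - 7^1*43^1*109^1*991^1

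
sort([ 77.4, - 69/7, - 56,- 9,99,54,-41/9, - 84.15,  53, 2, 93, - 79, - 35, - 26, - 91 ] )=[-91,-84.15, - 79, - 56 , - 35,  -  26,  -  69/7, - 9,- 41/9, 2,53,54,77.4,93,99]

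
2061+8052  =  10113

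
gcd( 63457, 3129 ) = 1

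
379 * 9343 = 3540997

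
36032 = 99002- 62970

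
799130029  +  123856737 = 922986766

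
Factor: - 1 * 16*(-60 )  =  960 = 2^6*3^1*5^1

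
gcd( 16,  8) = 8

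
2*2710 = 5420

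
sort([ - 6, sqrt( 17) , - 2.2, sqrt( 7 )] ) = [-6, - 2.2, sqrt( 7), sqrt(17) ]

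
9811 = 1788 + 8023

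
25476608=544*46832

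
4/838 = 2/419 = 0.00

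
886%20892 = 886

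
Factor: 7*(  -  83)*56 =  - 2^3*7^2*83^1 = - 32536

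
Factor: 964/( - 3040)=  -  2^( - 3)*5^( - 1 )*19^( - 1) * 241^1 = - 241/760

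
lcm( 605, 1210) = 1210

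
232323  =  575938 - 343615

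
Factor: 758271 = 3^1 * 19^1*53^1*251^1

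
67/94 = 67/94 = 0.71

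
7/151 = 7/151 = 0.05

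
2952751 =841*3511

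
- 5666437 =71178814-76845251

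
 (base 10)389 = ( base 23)GL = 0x185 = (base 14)1DB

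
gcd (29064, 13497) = 3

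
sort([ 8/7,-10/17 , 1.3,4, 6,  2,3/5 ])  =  [ - 10/17,3/5,8/7,  1.3 , 2,4,6]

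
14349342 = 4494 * 3193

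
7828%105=58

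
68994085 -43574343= 25419742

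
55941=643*87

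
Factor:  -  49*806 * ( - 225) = 2^1*3^2*5^2*7^2*13^1 *31^1 = 8886150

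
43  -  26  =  17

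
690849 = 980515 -289666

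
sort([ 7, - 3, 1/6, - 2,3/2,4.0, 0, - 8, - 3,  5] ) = [  -  8, - 3, - 3,- 2 , 0,1/6,3/2,4.0, 5,7 ]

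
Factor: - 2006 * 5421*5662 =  - 2^2*3^1*13^1 * 17^1*19^1*59^1*139^1*149^1 = - 61571566212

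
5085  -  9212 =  - 4127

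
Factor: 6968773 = 7^1*995539^1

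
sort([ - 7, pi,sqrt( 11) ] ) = [ - 7,pi,sqrt( 11)]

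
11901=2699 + 9202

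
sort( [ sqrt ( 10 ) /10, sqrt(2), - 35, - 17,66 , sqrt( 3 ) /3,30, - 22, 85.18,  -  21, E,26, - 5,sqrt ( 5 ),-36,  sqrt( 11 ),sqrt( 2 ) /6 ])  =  [ -36,- 35, - 22, - 21, -17, - 5,sqrt( 2 )/6,sqrt(10) /10, sqrt(3 ) /3,sqrt ( 2),sqrt( 5 ),E, sqrt(11),26,30, 66, 85.18]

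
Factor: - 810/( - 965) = 2^1 * 3^4*193^( - 1) =162/193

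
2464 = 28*88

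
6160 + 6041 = 12201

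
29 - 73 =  - 44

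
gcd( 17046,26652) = 6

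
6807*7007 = 47696649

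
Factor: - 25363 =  - 13^1*1951^1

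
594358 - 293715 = 300643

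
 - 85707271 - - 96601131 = 10893860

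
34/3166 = 17/1583 = 0.01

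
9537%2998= 543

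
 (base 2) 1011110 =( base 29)37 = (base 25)3j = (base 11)86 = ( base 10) 94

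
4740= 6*790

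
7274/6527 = 1 + 747/6527 = 1.11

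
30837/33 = 10279/11 = 934.45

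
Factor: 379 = 379^1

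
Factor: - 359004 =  - 2^2*3^1*29917^1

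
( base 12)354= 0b111110000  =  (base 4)13300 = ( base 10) 496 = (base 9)611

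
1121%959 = 162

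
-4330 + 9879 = 5549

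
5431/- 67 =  - 82+ 63/67 = - 81.06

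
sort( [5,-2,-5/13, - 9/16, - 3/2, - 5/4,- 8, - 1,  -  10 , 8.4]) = [ - 10, - 8, - 2,- 3/2, - 5/4, - 1, - 9/16,  -  5/13, 5,8.4]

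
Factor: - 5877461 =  - 17^1*345733^1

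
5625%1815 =180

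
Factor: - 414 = -2^1*3^2*23^1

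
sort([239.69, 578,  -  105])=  [ - 105,239.69,578 ]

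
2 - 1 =1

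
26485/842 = 26485/842 = 31.45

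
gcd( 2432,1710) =38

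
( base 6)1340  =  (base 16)15c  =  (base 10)348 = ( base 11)297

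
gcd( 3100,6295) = 5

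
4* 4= 16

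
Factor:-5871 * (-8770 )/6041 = 2^1 * 3^1*5^1 * 7^( - 1 )*19^1*103^1 *863^( - 1 )*877^1=51488670/6041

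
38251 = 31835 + 6416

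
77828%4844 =324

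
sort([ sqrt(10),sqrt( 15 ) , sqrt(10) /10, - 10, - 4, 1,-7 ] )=[ - 10,- 7, - 4,  sqrt ( 10) /10, 1, sqrt (10), sqrt(15) ]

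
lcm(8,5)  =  40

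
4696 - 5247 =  - 551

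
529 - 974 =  - 445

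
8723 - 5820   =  2903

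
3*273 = 819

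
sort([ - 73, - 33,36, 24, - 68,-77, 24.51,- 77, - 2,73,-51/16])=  [ - 77, - 77, - 73,  -  68, - 33, - 51/16, -2,24,24.51,36, 73 ]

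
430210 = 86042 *5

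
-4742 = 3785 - 8527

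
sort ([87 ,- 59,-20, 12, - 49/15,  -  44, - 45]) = [ - 59, - 45, - 44, - 20, - 49/15,12,87]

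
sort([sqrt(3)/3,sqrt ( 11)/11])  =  [sqrt( 11)/11, sqrt ( 3)/3]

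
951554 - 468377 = 483177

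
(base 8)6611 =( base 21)7i0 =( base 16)D89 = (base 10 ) 3465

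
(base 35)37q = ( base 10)3946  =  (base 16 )f6a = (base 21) 8jj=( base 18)C34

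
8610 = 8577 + 33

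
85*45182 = 3840470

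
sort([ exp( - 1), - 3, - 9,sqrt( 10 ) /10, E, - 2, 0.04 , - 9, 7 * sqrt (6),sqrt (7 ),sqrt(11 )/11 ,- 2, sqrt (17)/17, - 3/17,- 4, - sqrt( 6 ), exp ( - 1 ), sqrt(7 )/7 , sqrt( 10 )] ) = [ - 9, - 9, - 4 , - 3, - sqrt( 6),-2, - 2, - 3/17, 0.04,sqrt( 17 )/17,sqrt( 11 ) /11, sqrt ( 10 )/10, exp( -1 ),  exp(-1 ), sqrt( 7)/7,sqrt(7) , E, sqrt( 10 ),7 * sqrt (6 )]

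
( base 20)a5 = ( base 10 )205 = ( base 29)72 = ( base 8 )315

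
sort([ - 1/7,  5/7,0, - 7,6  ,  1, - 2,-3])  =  [ - 7, - 3, - 2, - 1/7,0, 5/7, 1,6]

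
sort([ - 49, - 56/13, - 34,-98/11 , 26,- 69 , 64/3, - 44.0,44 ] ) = [ - 69, - 49,-44.0,-34,-98/11 ,-56/13 , 64/3,26,44 ] 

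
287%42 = 35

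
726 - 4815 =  - 4089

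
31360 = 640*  49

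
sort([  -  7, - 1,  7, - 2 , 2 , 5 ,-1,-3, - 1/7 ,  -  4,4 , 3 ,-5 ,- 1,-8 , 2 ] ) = [ -8,  -  7 , - 5 ,  -  4,-3, - 2, - 1, -1,  -  1 ,-1/7,  2, 2,3 , 4,5, 7] 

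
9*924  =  8316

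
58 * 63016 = 3654928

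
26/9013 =26/9013=0.00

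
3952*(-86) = - 339872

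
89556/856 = 22389/214 = 104.62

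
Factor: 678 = 2^1*  3^1 *113^1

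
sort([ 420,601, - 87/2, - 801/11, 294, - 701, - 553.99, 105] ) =[ - 701, - 553.99, - 801/11, - 87/2,105, 294,  420,601]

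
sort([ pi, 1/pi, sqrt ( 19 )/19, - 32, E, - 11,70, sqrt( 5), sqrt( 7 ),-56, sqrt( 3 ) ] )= [-56, - 32,-11, sqrt(19) /19, 1/pi, sqrt(3), sqrt (5 ), sqrt(7) , E,pi,70]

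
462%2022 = 462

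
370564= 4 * 92641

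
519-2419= - 1900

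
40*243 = 9720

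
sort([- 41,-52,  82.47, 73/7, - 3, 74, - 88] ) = [-88, - 52, -41 , - 3,73/7, 74, 82.47]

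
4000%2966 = 1034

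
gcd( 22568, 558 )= 62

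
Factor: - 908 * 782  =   - 2^3* 17^1*23^1*227^1 = -  710056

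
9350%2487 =1889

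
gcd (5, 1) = 1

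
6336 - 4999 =1337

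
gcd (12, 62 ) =2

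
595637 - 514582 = 81055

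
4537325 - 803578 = 3733747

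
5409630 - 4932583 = 477047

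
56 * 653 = 36568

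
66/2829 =22/943 = 0.02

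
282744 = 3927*72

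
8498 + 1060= 9558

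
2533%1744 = 789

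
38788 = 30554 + 8234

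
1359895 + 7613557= 8973452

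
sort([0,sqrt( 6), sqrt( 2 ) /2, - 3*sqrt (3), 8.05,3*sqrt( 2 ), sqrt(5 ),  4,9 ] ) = [ - 3*sqrt ( 3 ), 0,sqrt( 2)/2, sqrt(5), sqrt(6 ), 4, 3*sqrt( 2 ),  8.05, 9 ]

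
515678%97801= 26673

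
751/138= 751/138=5.44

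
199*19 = 3781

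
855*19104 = 16333920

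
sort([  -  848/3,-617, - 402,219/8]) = [ - 617,-402, - 848/3, 219/8 ] 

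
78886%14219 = 7791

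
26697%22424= 4273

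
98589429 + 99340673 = 197930102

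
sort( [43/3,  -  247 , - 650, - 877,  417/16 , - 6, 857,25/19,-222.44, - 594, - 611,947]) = [ - 877, - 650,  -  611,-594, - 247, - 222.44,  -  6, 25/19, 43/3,417/16,857, 947 ] 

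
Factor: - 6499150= - 2^1*5^2*7^1*31^1*599^1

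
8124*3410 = 27702840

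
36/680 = 9/170 = 0.05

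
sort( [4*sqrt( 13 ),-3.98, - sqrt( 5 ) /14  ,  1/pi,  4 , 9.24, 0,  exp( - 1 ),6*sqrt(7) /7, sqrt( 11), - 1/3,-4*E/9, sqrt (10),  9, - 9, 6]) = [ - 9, - 3.98, - 4*E/9, - 1/3, - sqrt(5) /14, 0,  1/pi,exp( - 1),6*sqrt( 7 ) /7,  sqrt( 10),sqrt( 11),  4,  6,9,9.24,4 *sqrt( 13 )] 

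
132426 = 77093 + 55333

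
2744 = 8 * 343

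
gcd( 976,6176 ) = 16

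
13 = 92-79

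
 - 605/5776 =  - 1 + 5171/5776= -  0.10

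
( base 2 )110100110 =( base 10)422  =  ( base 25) GM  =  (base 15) 1d2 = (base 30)e2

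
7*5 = 35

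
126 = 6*21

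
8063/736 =8063/736=10.96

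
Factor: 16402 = 2^1*59^1 * 139^1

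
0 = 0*91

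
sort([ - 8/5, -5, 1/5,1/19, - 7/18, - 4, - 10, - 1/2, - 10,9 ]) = [ - 10, - 10, - 5, - 4,-8/5 , - 1/2,- 7/18,1/19,  1/5,9] 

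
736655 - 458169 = 278486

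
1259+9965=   11224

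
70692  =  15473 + 55219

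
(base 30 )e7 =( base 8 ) 653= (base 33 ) CV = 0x1ab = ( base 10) 427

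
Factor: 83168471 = 17^1*541^1*9043^1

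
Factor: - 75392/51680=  - 124/85 = -2^2 * 5^(-1 )*17^(-1)*31^1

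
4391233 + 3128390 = 7519623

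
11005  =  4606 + 6399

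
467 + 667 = 1134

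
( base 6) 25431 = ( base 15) 120A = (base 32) 3NR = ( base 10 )3835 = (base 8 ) 7373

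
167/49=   167/49= 3.41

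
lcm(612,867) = 10404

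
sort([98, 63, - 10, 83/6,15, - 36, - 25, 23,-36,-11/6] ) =[ - 36, - 36, - 25, - 10, - 11/6,83/6,15,  23, 63,98]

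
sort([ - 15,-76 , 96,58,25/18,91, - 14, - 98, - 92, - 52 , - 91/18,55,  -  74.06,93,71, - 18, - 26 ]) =[ - 98,- 92,  -  76, - 74.06,-52, - 26, - 18,  -  15, - 14, -91/18,25/18, 55,58,71,91, 93,96]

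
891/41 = 891/41 = 21.73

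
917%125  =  42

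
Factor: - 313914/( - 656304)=2^( - 3)*11^( - 2) * 463^1 = 463/968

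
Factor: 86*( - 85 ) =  - 2^1*5^1*17^1*43^1 = - 7310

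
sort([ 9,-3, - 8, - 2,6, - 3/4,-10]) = [ - 10, - 8, -3, - 2, - 3/4,6,9 ] 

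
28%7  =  0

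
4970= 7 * 710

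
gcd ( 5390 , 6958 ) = 98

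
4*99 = 396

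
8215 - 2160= 6055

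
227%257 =227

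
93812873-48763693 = 45049180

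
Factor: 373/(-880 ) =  - 2^( - 4) * 5^( - 1 )*11^( - 1) * 373^1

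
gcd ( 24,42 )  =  6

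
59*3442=203078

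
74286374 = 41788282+32498092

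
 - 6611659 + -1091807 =-7703466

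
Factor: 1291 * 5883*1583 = 12022810599 = 3^1 * 37^1  *53^1*1291^1*1583^1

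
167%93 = 74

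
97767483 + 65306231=163073714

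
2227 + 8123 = 10350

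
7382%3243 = 896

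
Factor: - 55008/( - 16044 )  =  2^3*3^1*7^( - 1)=24/7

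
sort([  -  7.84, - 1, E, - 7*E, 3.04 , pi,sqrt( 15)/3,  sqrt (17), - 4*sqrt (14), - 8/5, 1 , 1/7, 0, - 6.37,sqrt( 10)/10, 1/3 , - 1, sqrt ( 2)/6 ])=[ - 7*E, - 4*sqrt(14), - 7.84, - 6.37 , - 8/5, - 1, - 1 , 0, 1/7 , sqrt(2)/6 , sqrt(10) /10 , 1/3, 1,sqrt( 15) /3, E,3.04,  pi , sqrt(17) ]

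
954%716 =238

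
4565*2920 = 13329800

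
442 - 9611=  - 9169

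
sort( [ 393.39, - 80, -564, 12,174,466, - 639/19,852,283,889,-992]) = [ - 992,-564, - 80, - 639/19,12 , 174,283, 393.39,466,852, 889]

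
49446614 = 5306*9319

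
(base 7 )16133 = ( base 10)4532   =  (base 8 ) 10664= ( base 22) 980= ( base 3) 20012212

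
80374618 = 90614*887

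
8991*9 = 80919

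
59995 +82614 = 142609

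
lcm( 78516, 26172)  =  78516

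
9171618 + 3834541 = 13006159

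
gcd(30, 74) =2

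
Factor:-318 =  - 2^1*3^1*53^1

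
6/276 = 1/46 = 0.02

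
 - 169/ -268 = 169/268 = 0.63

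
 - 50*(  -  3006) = 150300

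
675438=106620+568818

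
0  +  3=3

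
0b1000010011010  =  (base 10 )4250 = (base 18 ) D22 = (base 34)3N0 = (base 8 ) 10232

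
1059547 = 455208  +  604339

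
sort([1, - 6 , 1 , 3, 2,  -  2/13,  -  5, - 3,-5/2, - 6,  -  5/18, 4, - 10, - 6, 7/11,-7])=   [ - 10,-7, - 6, - 6,- 6, - 5,-3,  -  5/2 ,  -  5/18,-2/13, 7/11, 1, 1,2, 3, 4]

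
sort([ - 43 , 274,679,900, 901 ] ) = [-43,274,679,900 , 901 ] 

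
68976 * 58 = 4000608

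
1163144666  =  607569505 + 555575161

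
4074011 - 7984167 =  - 3910156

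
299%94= 17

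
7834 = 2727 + 5107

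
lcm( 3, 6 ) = 6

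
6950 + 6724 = 13674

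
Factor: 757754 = 2^1* 223^1*1699^1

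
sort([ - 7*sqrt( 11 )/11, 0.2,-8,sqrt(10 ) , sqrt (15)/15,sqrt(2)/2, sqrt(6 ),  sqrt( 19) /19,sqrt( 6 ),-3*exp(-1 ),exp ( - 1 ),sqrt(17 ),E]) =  [  -  8, - 7*sqrt( 11)/11,-3*exp( - 1) , 0.2,sqrt(19) /19,sqrt( 15 ) /15,exp( - 1 ),sqrt(2) /2, sqrt( 6) , sqrt( 6 ),E, sqrt( 10),sqrt(17) ] 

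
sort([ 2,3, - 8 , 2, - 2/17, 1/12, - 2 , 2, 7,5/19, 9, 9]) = [ -8 ,-2, - 2/17, 1/12 , 5/19,  2,  2 , 2,3, 7, 9, 9] 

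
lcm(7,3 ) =21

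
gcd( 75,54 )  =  3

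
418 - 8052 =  - 7634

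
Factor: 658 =2^1*7^1*47^1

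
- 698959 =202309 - 901268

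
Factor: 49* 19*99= 92169=3^2*7^2*11^1 * 19^1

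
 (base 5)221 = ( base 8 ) 75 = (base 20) 31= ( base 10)61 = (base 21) 2j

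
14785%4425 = 1510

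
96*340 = 32640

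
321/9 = 107/3  =  35.67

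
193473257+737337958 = 930811215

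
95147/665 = 143+ 52/665 = 143.08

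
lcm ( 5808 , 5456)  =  180048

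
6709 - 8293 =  - 1584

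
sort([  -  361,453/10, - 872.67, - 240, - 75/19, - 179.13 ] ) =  [ - 872.67, - 361, - 240  , - 179.13, - 75/19,453/10 ] 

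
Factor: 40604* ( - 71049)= - 2884873596= - 2^2*3^1*11^1 * 2153^1*10151^1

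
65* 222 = 14430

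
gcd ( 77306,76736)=2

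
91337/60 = 1522 + 17/60 = 1522.28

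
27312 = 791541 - 764229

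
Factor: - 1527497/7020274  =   - 2^( - 1)*53^(-1)*103^(  -  1) * 643^(  -  1)*1527497^1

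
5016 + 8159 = 13175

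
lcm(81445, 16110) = 1466010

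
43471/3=14490  +  1/3 = 14490.33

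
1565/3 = 521 + 2/3 = 521.67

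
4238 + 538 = 4776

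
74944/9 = 8327  +  1/9 = 8327.11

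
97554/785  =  124+ 214/785=124.27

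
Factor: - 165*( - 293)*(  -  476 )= - 2^2*3^1*5^1*7^1*11^1*17^1 * 293^1 = -  23012220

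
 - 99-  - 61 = -38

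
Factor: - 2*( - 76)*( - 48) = - 7296  =  - 2^7*3^1*19^1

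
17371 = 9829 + 7542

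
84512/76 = 1112 = 1112.00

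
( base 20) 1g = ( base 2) 100100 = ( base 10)36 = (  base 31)15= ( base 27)19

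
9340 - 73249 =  - 63909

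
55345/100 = 11069/20 = 553.45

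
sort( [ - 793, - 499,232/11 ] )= [- 793, - 499,232/11]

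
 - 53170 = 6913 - 60083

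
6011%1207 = 1183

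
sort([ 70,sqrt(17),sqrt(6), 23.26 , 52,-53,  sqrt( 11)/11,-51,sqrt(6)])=[ - 53, - 51, sqrt( 11)/11, sqrt( 6), sqrt( 6), sqrt(17),23.26, 52,  70 ]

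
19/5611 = 19/5611= 0.00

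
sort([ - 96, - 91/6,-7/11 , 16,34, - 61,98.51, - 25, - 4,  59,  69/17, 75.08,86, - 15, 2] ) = [ - 96, - 61, - 25 , - 91/6  , - 15,  -  4,  -  7/11,2,69/17, 16,  34 , 59, 75.08,  86, 98.51] 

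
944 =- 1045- - 1989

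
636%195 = 51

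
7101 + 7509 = 14610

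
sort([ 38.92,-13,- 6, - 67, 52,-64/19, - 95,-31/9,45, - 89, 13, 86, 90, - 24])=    [ - 95, - 89,-67, - 24,-13, - 6, - 31/9,-64/19, 13, 38.92,45, 52,  86,  90] 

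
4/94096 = 1/23524= 0.00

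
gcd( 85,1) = 1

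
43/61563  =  43/61563 = 0.00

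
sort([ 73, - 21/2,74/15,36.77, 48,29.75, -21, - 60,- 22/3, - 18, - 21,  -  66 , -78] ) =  [ - 78,  -  66,  -  60 ,-21, - 21, - 18, - 21/2, - 22/3, 74/15,29.75,  36.77, 48, 73 ]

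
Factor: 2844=2^2*3^2 *79^1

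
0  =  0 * 20673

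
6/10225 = 6/10225 = 0.00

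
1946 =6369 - 4423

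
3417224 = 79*43256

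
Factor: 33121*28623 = 3^1*7^1*11^1* 29^1*47^1 * 3011^1 = 948022383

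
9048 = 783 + 8265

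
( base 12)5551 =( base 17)1FA3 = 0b10010011001101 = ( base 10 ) 9421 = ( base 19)171G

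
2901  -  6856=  - 3955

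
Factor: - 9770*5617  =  -2^1*5^1*41^1 * 137^1*977^1 = - 54878090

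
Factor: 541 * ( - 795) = - 430095 = - 3^1*5^1 * 53^1*541^1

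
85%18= 13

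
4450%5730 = 4450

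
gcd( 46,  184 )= 46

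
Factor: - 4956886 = - 2^1*11^2*20483^1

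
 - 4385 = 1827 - 6212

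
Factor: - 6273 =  - 3^2*17^1*41^1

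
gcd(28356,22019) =1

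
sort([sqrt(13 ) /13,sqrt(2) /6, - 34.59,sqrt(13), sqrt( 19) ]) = [ - 34.59, sqrt( 2 )/6, sqrt( 13) /13,sqrt(13 ), sqrt (19)]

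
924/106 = 462/53 = 8.72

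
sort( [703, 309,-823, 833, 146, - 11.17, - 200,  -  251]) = [ - 823,-251, - 200, -11.17, 146,309, 703, 833 ] 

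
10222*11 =112442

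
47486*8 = 379888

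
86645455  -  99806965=-13161510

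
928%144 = 64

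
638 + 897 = 1535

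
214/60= 3 + 17/30 = 3.57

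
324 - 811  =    -  487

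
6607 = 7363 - 756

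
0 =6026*0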